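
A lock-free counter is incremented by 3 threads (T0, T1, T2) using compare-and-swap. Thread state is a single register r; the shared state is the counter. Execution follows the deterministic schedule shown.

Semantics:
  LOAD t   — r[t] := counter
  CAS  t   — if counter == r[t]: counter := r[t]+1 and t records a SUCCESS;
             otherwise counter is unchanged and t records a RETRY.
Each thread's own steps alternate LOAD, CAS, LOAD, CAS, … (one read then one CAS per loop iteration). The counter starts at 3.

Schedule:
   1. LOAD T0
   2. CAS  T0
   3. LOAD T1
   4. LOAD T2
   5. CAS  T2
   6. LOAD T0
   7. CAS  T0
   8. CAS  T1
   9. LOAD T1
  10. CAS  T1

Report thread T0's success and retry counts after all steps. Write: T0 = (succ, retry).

T0 LOAD — after: cnt=3, r=3 — load
T0 CAS — after: cnt=4, r=3 — ok
T1 LOAD — after: cnt=4, r=4 — load
T2 LOAD — after: cnt=4, r=4 — load
T2 CAS — after: cnt=5, r=4 — ok
T0 LOAD — after: cnt=5, r=5 — load
T0 CAS — after: cnt=6, r=5 — ok
T1 CAS — after: cnt=6, r=4 — retry
T1 LOAD — after: cnt=6, r=6 — load
T1 CAS — after: cnt=7, r=6 — ok

T0 = (2, 0)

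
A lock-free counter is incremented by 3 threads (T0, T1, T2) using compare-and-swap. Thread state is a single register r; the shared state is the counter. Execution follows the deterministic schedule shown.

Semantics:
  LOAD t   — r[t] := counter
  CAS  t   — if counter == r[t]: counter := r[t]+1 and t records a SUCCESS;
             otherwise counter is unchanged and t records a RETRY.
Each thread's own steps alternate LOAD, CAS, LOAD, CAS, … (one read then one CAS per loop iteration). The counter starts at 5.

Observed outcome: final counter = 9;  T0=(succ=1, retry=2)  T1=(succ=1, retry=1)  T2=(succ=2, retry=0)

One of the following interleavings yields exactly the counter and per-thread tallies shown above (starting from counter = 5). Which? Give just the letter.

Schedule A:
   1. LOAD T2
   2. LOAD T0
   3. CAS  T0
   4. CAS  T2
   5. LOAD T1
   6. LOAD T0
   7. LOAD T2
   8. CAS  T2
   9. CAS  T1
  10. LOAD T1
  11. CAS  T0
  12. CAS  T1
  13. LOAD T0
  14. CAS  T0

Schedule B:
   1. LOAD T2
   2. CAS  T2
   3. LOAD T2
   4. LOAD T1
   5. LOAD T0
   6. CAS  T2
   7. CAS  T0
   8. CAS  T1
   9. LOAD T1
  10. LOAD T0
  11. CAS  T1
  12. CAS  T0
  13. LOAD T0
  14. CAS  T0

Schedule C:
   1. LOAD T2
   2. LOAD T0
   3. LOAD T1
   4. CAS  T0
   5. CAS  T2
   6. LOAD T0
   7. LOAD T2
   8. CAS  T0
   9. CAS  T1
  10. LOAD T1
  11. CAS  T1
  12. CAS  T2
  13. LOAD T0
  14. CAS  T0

Simulating candidate B:
#1 T2 reads 5
#2 T2 CAS(5→6) writes; counter now 6
#3 T2 reads 6
#4 T1 reads 6
#5 T0 reads 6
#6 T2 CAS(6→7) writes; counter now 7
#7 T0 CAS(6→7) fails; counter now 7
#8 T1 CAS(6→7) fails; counter now 7
#9 T1 reads 7
#10 T0 reads 7
#11 T1 CAS(7→8) writes; counter now 8
#12 T0 CAS(7→8) fails; counter now 8
#13 T0 reads 8
#14 T0 CAS(8→9) writes; counter now 9

B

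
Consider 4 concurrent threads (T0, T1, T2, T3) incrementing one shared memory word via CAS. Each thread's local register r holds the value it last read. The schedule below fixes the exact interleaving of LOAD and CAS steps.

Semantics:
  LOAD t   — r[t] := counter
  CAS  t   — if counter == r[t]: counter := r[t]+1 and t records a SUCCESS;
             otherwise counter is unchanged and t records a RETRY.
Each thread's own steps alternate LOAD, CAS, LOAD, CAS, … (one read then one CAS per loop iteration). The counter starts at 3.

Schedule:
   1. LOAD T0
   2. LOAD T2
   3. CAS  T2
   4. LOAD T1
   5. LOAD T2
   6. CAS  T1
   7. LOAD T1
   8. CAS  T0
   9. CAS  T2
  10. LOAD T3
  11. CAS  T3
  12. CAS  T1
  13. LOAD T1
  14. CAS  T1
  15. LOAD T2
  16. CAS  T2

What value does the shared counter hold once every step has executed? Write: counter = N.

counter = 8

#1 T0 reads 3
#2 T2 reads 3
#3 T2 CAS(3→4) writes; counter now 4
#4 T1 reads 4
#5 T2 reads 4
#6 T1 CAS(4→5) writes; counter now 5
#7 T1 reads 5
#8 T0 CAS(3→4) fails; counter now 5
#9 T2 CAS(4→5) fails; counter now 5
#10 T3 reads 5
#11 T3 CAS(5→6) writes; counter now 6
#12 T1 CAS(5→6) fails; counter now 6
#13 T1 reads 6
#14 T1 CAS(6→7) writes; counter now 7
#15 T2 reads 7
#16 T2 CAS(7→8) writes; counter now 8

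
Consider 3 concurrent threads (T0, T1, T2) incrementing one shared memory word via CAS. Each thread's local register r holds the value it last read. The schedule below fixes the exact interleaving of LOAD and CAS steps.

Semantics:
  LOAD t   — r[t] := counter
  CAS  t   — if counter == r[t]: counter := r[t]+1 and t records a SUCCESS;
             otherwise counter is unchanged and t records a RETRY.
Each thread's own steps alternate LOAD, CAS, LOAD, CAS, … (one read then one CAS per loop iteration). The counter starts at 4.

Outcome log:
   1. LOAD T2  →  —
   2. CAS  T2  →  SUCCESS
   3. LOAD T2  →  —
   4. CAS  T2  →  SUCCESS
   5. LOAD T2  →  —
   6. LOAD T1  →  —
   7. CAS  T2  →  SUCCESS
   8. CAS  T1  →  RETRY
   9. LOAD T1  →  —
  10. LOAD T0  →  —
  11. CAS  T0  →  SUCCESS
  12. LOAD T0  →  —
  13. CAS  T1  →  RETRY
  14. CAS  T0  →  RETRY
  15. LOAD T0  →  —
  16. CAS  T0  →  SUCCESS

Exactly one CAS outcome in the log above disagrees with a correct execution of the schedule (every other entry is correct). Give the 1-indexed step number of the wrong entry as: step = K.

Re-executing:
   1) LOAD T2:  M=4  r_T2=4
   2) CAS  T2:  M=5  r_T2=4 ✓
   3) LOAD T2:  M=5  r_T2=5
   4) CAS  T2:  M=6  r_T2=5 ✓
   5) LOAD T2:  M=6  r_T2=6
   6) LOAD T1:  M=6  r_T1=6
   7) CAS  T2:  M=7  r_T2=6 ✓
   8) CAS  T1:  M=7  r_T1=6 ✗
   9) LOAD T1:  M=7  r_T1=7
  10) LOAD T0:  M=7  r_T0=7
  11) CAS  T0:  M=8  r_T0=7 ✓
  12) LOAD T0:  M=8  r_T0=8
  13) CAS  T1:  M=8  r_T1=7 ✗
  14) CAS  T0:  M=9  r_T0=8 ✓
  15) LOAD T0:  M=9  r_T0=9
  16) CAS  T0:  M=10  r_T0=9 ✓
Mismatch at 14.

step = 14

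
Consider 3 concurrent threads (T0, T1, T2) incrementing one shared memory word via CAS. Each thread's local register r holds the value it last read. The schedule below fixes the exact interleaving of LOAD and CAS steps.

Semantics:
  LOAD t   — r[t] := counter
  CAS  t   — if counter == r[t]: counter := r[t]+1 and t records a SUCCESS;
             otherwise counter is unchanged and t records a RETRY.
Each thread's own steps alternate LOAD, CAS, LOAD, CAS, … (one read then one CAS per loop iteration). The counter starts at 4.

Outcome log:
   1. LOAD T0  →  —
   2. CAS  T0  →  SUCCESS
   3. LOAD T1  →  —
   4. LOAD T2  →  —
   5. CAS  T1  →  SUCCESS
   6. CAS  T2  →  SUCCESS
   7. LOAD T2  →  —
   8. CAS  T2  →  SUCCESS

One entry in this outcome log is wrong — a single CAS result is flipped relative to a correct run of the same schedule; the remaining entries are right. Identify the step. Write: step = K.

step = 6

Reference trace:
#1 T0 reads 4
#2 T0 CAS(4→5) writes; counter now 5
#3 T1 reads 5
#4 T2 reads 5
#5 T1 CAS(5→6) writes; counter now 6
#6 T2 CAS(5→6) fails; counter now 6
#7 T2 reads 6
#8 T2 CAS(6→7) writes; counter now 7
Mismatch at 6.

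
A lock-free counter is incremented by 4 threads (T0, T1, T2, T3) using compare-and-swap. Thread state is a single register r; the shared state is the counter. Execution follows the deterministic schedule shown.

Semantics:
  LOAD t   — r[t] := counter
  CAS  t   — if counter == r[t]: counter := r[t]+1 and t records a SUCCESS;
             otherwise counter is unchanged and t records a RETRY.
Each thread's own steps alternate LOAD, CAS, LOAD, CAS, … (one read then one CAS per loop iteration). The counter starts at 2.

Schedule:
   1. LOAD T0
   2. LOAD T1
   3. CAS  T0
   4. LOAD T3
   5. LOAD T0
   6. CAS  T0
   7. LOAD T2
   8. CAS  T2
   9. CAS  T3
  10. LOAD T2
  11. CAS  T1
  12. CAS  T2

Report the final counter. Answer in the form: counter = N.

step 1: T0 LOAD ⇒ load; ctr=2 reg=2
step 2: T1 LOAD ⇒ load; ctr=2 reg=2
step 3: T0 CAS ⇒ ok; ctr=3 reg=2
step 4: T3 LOAD ⇒ load; ctr=3 reg=3
step 5: T0 LOAD ⇒ load; ctr=3 reg=3
step 6: T0 CAS ⇒ ok; ctr=4 reg=3
step 7: T2 LOAD ⇒ load; ctr=4 reg=4
step 8: T2 CAS ⇒ ok; ctr=5 reg=4
step 9: T3 CAS ⇒ retry; ctr=5 reg=3
step 10: T2 LOAD ⇒ load; ctr=5 reg=5
step 11: T1 CAS ⇒ retry; ctr=5 reg=2
step 12: T2 CAS ⇒ ok; ctr=6 reg=5

counter = 6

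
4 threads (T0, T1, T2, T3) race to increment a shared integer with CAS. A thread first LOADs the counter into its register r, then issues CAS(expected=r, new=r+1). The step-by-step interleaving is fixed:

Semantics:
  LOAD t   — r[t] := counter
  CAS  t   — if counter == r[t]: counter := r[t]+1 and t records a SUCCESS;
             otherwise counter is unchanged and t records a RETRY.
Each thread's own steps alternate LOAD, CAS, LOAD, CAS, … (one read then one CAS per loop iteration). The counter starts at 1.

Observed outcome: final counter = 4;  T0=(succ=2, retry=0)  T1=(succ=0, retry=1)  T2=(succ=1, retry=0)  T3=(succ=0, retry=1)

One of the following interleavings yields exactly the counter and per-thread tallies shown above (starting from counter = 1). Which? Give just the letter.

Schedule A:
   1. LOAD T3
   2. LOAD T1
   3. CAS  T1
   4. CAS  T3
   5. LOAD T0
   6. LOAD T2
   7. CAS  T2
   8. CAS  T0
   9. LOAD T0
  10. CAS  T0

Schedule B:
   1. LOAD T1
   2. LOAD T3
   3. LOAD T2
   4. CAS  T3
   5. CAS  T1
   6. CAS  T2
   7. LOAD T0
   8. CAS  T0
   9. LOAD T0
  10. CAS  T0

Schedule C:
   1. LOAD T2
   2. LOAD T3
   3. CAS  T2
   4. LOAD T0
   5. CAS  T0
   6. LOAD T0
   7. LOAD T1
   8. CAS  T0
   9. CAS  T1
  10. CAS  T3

C

Run C:
#1 T2 reads 1
#2 T3 reads 1
#3 T2 CAS(1→2) writes; counter now 2
#4 T0 reads 2
#5 T0 CAS(2→3) writes; counter now 3
#6 T0 reads 3
#7 T1 reads 3
#8 T0 CAS(3→4) writes; counter now 4
#9 T1 CAS(3→4) fails; counter now 4
#10 T3 CAS(1→2) fails; counter now 4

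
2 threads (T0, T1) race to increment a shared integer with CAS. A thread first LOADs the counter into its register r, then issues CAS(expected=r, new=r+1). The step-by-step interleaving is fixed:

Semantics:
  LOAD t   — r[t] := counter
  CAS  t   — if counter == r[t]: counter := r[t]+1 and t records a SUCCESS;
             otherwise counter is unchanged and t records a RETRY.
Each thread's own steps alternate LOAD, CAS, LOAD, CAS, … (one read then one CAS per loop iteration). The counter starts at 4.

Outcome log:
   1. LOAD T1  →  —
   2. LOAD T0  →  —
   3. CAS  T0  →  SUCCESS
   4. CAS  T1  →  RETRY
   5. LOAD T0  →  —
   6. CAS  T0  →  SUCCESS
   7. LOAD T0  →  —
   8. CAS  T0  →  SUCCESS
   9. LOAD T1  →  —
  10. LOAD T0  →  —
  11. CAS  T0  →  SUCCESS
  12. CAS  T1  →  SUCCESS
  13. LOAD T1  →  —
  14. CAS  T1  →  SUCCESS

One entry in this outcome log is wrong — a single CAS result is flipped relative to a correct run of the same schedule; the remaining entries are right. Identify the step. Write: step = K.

step = 12

Correct run:
step 1: T1 LOAD ⇒ load; ctr=4 reg=4
step 2: T0 LOAD ⇒ load; ctr=4 reg=4
step 3: T0 CAS ⇒ ok; ctr=5 reg=4
step 4: T1 CAS ⇒ retry; ctr=5 reg=4
step 5: T0 LOAD ⇒ load; ctr=5 reg=5
step 6: T0 CAS ⇒ ok; ctr=6 reg=5
step 7: T0 LOAD ⇒ load; ctr=6 reg=6
step 8: T0 CAS ⇒ ok; ctr=7 reg=6
step 9: T1 LOAD ⇒ load; ctr=7 reg=7
step 10: T0 LOAD ⇒ load; ctr=7 reg=7
step 11: T0 CAS ⇒ ok; ctr=8 reg=7
step 12: T1 CAS ⇒ retry; ctr=8 reg=7
step 13: T1 LOAD ⇒ load; ctr=8 reg=8
step 14: T1 CAS ⇒ ok; ctr=9 reg=8
Flip is step 12.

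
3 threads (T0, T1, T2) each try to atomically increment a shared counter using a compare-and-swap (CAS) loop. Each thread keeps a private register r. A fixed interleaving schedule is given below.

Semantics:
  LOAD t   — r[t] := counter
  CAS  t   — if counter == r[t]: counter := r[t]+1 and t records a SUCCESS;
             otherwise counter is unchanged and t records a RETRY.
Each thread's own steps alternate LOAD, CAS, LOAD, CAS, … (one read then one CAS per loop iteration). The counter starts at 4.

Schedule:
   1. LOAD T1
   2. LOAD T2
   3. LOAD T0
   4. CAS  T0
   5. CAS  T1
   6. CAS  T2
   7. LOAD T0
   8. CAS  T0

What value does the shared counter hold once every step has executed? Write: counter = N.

counter = 6

#1 T1 reads 4
#2 T2 reads 4
#3 T0 reads 4
#4 T0 CAS(4→5) writes; counter now 5
#5 T1 CAS(4→5) fails; counter now 5
#6 T2 CAS(4→5) fails; counter now 5
#7 T0 reads 5
#8 T0 CAS(5→6) writes; counter now 6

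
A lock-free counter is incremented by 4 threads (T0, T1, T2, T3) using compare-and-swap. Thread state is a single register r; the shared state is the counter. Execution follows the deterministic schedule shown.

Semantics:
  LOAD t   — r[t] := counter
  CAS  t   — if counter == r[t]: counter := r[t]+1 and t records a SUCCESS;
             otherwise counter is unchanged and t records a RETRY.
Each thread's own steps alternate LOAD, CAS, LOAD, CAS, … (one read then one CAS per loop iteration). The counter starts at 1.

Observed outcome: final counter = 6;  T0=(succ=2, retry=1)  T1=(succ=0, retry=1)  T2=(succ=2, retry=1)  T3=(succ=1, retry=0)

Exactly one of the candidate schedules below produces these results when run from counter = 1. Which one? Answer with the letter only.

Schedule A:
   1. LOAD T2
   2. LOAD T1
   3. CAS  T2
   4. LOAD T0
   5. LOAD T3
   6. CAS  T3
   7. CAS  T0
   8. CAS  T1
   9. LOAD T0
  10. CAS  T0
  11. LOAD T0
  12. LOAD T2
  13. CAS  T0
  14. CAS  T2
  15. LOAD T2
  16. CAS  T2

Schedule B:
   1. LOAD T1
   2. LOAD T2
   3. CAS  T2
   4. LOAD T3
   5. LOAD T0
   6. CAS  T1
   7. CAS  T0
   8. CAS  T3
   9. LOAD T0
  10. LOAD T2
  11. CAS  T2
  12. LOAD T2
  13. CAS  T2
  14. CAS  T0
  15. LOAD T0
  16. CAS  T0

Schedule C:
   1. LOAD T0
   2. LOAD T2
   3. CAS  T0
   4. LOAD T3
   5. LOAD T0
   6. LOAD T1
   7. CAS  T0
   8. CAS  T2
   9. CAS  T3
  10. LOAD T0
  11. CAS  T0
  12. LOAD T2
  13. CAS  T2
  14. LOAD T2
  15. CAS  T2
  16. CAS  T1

Simulating candidate A:
   1) LOAD T2:  M=1  r_T2=1
   2) LOAD T1:  M=1  r_T1=1
   3) CAS  T2:  M=2  r_T2=1 ✓
   4) LOAD T0:  M=2  r_T0=2
   5) LOAD T3:  M=2  r_T3=2
   6) CAS  T3:  M=3  r_T3=2 ✓
   7) CAS  T0:  M=3  r_T0=2 ✗
   8) CAS  T1:  M=3  r_T1=1 ✗
   9) LOAD T0:  M=3  r_T0=3
  10) CAS  T0:  M=4  r_T0=3 ✓
  11) LOAD T0:  M=4  r_T0=4
  12) LOAD T2:  M=4  r_T2=4
  13) CAS  T0:  M=5  r_T0=4 ✓
  14) CAS  T2:  M=5  r_T2=4 ✗
  15) LOAD T2:  M=5  r_T2=5
  16) CAS  T2:  M=6  r_T2=5 ✓

A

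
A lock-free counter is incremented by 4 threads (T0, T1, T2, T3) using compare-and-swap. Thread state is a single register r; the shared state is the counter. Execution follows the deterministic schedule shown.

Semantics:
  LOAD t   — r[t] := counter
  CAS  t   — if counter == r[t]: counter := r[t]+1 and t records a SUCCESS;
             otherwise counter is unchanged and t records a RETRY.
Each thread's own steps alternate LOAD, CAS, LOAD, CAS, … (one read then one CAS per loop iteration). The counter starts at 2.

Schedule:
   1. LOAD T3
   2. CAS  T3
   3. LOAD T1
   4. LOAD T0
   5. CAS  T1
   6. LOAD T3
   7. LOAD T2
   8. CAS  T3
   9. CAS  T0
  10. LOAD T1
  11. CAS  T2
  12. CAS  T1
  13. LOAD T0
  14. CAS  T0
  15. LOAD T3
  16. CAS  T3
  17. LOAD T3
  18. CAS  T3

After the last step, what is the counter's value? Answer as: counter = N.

counter = 9

step 1: T3 LOAD ⇒ load; ctr=2 reg=2
step 2: T3 CAS ⇒ ok; ctr=3 reg=2
step 3: T1 LOAD ⇒ load; ctr=3 reg=3
step 4: T0 LOAD ⇒ load; ctr=3 reg=3
step 5: T1 CAS ⇒ ok; ctr=4 reg=3
step 6: T3 LOAD ⇒ load; ctr=4 reg=4
step 7: T2 LOAD ⇒ load; ctr=4 reg=4
step 8: T3 CAS ⇒ ok; ctr=5 reg=4
step 9: T0 CAS ⇒ retry; ctr=5 reg=3
step 10: T1 LOAD ⇒ load; ctr=5 reg=5
step 11: T2 CAS ⇒ retry; ctr=5 reg=4
step 12: T1 CAS ⇒ ok; ctr=6 reg=5
step 13: T0 LOAD ⇒ load; ctr=6 reg=6
step 14: T0 CAS ⇒ ok; ctr=7 reg=6
step 15: T3 LOAD ⇒ load; ctr=7 reg=7
step 16: T3 CAS ⇒ ok; ctr=8 reg=7
step 17: T3 LOAD ⇒ load; ctr=8 reg=8
step 18: T3 CAS ⇒ ok; ctr=9 reg=8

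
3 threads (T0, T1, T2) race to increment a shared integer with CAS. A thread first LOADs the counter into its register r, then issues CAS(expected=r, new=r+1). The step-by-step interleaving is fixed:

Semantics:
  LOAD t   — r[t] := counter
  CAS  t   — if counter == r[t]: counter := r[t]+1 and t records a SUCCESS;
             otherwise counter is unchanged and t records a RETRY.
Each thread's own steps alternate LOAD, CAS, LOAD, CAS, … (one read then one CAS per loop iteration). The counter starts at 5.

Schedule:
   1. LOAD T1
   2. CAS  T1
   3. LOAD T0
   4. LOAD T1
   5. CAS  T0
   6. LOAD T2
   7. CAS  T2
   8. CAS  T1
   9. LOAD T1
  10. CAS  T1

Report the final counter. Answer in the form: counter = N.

step 1: T1 LOAD ⇒ load; ctr=5 reg=5
step 2: T1 CAS ⇒ ok; ctr=6 reg=5
step 3: T0 LOAD ⇒ load; ctr=6 reg=6
step 4: T1 LOAD ⇒ load; ctr=6 reg=6
step 5: T0 CAS ⇒ ok; ctr=7 reg=6
step 6: T2 LOAD ⇒ load; ctr=7 reg=7
step 7: T2 CAS ⇒ ok; ctr=8 reg=7
step 8: T1 CAS ⇒ retry; ctr=8 reg=6
step 9: T1 LOAD ⇒ load; ctr=8 reg=8
step 10: T1 CAS ⇒ ok; ctr=9 reg=8

counter = 9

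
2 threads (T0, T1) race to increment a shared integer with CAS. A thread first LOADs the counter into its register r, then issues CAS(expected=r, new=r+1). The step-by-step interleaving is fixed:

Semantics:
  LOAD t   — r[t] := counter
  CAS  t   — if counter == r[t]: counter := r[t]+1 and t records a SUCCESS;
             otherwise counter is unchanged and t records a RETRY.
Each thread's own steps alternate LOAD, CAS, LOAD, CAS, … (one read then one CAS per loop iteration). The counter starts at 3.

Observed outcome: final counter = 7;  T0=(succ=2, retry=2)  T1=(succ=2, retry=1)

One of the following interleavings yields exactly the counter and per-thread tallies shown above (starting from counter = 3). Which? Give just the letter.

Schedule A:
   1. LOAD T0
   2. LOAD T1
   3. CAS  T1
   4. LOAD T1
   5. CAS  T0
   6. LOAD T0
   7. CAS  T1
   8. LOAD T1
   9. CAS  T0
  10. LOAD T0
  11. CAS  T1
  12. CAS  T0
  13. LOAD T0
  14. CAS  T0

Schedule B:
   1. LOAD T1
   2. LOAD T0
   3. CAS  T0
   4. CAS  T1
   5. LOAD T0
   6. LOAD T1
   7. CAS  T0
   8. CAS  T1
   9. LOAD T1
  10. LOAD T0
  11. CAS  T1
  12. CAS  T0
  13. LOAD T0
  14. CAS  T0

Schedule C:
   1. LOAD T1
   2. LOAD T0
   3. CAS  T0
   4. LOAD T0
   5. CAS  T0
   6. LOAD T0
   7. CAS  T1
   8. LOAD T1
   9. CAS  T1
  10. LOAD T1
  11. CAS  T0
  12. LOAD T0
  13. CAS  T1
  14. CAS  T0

Tracing schedule C:
1. LOAD T1 → mem=3 r[T1]=3 [LOAD]
2. LOAD T0 → mem=3 r[T0]=3 [LOAD]
3. CAS T0 → mem=4 r[T0]=3 [OK]
4. LOAD T0 → mem=4 r[T0]=4 [LOAD]
5. CAS T0 → mem=5 r[T0]=4 [OK]
6. LOAD T0 → mem=5 r[T0]=5 [LOAD]
7. CAS T1 → mem=5 r[T1]=3 [RETRY]
8. LOAD T1 → mem=5 r[T1]=5 [LOAD]
9. CAS T1 → mem=6 r[T1]=5 [OK]
10. LOAD T1 → mem=6 r[T1]=6 [LOAD]
11. CAS T0 → mem=6 r[T0]=5 [RETRY]
12. LOAD T0 → mem=6 r[T0]=6 [LOAD]
13. CAS T1 → mem=7 r[T1]=6 [OK]
14. CAS T0 → mem=7 r[T0]=6 [RETRY]

C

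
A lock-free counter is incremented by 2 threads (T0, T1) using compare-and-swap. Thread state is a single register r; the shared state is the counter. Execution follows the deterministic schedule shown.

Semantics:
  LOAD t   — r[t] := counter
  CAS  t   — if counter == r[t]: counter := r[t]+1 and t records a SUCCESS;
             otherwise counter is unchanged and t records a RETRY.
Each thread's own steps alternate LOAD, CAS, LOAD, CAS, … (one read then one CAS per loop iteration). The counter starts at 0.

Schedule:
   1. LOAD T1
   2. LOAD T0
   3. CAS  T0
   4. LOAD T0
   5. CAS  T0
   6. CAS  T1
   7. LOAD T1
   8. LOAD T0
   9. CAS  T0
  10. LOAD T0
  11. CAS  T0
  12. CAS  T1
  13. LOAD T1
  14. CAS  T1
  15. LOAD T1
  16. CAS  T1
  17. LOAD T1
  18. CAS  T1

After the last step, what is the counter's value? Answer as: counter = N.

counter = 7

[1] T1.load  rd  (counter 0, T1.r 0)
[2] T0.load  rd  (counter 0, T0.r 0)
[3] T0.cas  hit  (counter 1, T0.r 0)
[4] T0.load  rd  (counter 1, T0.r 1)
[5] T0.cas  hit  (counter 2, T0.r 1)
[6] T1.cas  miss  (counter 2, T1.r 0)
[7] T1.load  rd  (counter 2, T1.r 2)
[8] T0.load  rd  (counter 2, T0.r 2)
[9] T0.cas  hit  (counter 3, T0.r 2)
[10] T0.load  rd  (counter 3, T0.r 3)
[11] T0.cas  hit  (counter 4, T0.r 3)
[12] T1.cas  miss  (counter 4, T1.r 2)
[13] T1.load  rd  (counter 4, T1.r 4)
[14] T1.cas  hit  (counter 5, T1.r 4)
[15] T1.load  rd  (counter 5, T1.r 5)
[16] T1.cas  hit  (counter 6, T1.r 5)
[17] T1.load  rd  (counter 6, T1.r 6)
[18] T1.cas  hit  (counter 7, T1.r 6)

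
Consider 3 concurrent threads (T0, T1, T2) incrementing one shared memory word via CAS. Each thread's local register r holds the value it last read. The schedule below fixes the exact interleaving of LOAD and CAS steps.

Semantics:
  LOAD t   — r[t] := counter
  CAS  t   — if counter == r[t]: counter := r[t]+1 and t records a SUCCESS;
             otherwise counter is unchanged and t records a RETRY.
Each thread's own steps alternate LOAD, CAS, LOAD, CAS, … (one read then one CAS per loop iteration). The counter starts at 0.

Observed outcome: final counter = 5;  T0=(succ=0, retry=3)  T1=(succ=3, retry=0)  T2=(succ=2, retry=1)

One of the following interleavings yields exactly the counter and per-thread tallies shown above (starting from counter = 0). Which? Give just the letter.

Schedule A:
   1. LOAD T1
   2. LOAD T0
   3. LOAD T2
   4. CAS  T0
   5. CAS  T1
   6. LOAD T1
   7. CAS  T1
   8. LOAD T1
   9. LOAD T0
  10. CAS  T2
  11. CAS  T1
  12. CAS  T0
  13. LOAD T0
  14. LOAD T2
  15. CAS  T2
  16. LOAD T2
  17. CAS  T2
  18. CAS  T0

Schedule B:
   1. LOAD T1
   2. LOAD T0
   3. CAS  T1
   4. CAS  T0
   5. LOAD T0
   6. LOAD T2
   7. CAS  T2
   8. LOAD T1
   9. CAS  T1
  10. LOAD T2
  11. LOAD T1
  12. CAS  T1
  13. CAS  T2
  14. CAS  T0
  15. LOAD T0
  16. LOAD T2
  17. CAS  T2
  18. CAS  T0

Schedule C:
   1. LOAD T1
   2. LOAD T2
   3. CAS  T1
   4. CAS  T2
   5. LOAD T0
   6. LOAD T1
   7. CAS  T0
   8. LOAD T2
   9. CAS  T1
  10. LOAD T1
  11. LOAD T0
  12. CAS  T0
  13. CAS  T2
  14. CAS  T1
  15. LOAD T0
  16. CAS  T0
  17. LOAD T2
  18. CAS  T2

B

Tracing schedule B:
T1 LOAD — after: cnt=0, r=0 — load
T0 LOAD — after: cnt=0, r=0 — load
T1 CAS — after: cnt=1, r=0 — ok
T0 CAS — after: cnt=1, r=0 — retry
T0 LOAD — after: cnt=1, r=1 — load
T2 LOAD — after: cnt=1, r=1 — load
T2 CAS — after: cnt=2, r=1 — ok
T1 LOAD — after: cnt=2, r=2 — load
T1 CAS — after: cnt=3, r=2 — ok
T2 LOAD — after: cnt=3, r=3 — load
T1 LOAD — after: cnt=3, r=3 — load
T1 CAS — after: cnt=4, r=3 — ok
T2 CAS — after: cnt=4, r=3 — retry
T0 CAS — after: cnt=4, r=1 — retry
T0 LOAD — after: cnt=4, r=4 — load
T2 LOAD — after: cnt=4, r=4 — load
T2 CAS — after: cnt=5, r=4 — ok
T0 CAS — after: cnt=5, r=4 — retry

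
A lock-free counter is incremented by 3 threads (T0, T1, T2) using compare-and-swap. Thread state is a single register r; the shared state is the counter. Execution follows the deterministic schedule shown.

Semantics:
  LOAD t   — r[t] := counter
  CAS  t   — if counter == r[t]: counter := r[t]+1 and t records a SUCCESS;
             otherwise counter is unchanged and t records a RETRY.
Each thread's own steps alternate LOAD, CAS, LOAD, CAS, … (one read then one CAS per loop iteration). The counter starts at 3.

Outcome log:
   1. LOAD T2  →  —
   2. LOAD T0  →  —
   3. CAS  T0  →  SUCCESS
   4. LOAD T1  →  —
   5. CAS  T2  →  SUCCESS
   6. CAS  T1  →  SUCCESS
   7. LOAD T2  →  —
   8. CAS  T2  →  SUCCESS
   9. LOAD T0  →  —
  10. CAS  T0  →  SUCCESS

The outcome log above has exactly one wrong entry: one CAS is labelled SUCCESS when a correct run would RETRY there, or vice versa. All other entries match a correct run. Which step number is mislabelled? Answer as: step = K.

step = 5

Reference trace:
#1 T2 reads 3
#2 T0 reads 3
#3 T0 CAS(3→4) writes; counter now 4
#4 T1 reads 4
#5 T2 CAS(3→4) fails; counter now 4
#6 T1 CAS(4→5) writes; counter now 5
#7 T2 reads 5
#8 T2 CAS(5→6) writes; counter now 6
#9 T0 reads 6
#10 T0 CAS(6→7) writes; counter now 7
Flip is step 5.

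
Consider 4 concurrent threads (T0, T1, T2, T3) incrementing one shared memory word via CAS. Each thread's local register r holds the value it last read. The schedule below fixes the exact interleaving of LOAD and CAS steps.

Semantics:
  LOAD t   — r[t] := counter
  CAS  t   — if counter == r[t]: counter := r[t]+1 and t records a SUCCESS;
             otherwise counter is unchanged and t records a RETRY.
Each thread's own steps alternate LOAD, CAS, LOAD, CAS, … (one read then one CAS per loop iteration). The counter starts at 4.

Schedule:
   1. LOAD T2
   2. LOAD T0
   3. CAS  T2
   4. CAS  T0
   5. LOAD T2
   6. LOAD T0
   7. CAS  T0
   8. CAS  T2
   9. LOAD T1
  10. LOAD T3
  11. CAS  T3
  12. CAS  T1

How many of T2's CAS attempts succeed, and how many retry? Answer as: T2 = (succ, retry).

T2 LOAD — after: cnt=4, r=4 — load
T0 LOAD — after: cnt=4, r=4 — load
T2 CAS — after: cnt=5, r=4 — ok
T0 CAS — after: cnt=5, r=4 — retry
T2 LOAD — after: cnt=5, r=5 — load
T0 LOAD — after: cnt=5, r=5 — load
T0 CAS — after: cnt=6, r=5 — ok
T2 CAS — after: cnt=6, r=5 — retry
T1 LOAD — after: cnt=6, r=6 — load
T3 LOAD — after: cnt=6, r=6 — load
T3 CAS — after: cnt=7, r=6 — ok
T1 CAS — after: cnt=7, r=6 — retry

T2 = (1, 1)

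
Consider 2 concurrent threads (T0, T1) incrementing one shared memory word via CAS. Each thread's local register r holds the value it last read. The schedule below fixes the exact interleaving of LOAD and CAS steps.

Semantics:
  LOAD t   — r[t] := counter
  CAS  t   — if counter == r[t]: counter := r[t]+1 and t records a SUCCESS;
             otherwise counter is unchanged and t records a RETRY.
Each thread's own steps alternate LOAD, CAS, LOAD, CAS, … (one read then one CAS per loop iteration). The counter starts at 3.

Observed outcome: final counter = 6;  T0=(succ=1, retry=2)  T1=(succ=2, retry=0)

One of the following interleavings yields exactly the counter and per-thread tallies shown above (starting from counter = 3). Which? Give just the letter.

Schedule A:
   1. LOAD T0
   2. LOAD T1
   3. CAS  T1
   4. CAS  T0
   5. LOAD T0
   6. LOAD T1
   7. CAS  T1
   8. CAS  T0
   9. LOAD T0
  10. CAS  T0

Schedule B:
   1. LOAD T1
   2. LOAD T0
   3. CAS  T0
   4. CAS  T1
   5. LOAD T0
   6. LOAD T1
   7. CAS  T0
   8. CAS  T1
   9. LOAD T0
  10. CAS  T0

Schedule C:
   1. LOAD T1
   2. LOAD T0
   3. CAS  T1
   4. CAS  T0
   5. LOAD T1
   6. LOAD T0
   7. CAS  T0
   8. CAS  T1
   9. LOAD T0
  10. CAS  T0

Simulating candidate A:
step 1: T0 LOAD ⇒ load; ctr=3 reg=3
step 2: T1 LOAD ⇒ load; ctr=3 reg=3
step 3: T1 CAS ⇒ ok; ctr=4 reg=3
step 4: T0 CAS ⇒ retry; ctr=4 reg=3
step 5: T0 LOAD ⇒ load; ctr=4 reg=4
step 6: T1 LOAD ⇒ load; ctr=4 reg=4
step 7: T1 CAS ⇒ ok; ctr=5 reg=4
step 8: T0 CAS ⇒ retry; ctr=5 reg=4
step 9: T0 LOAD ⇒ load; ctr=5 reg=5
step 10: T0 CAS ⇒ ok; ctr=6 reg=5

A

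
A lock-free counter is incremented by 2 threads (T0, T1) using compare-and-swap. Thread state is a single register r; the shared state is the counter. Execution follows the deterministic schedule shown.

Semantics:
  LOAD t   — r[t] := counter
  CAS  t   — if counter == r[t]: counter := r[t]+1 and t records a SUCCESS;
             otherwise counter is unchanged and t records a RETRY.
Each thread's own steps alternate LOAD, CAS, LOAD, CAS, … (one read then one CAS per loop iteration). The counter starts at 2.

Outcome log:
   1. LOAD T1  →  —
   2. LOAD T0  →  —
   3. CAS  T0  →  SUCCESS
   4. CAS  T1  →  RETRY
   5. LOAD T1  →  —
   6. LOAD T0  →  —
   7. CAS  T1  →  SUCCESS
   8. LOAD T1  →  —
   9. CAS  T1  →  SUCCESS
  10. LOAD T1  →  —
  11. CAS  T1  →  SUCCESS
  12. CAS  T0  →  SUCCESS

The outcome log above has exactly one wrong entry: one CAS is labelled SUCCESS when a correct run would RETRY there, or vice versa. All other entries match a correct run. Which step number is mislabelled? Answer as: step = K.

step = 12

Reference trace:
step 1: T1 LOAD ⇒ load; ctr=2 reg=2
step 2: T0 LOAD ⇒ load; ctr=2 reg=2
step 3: T0 CAS ⇒ ok; ctr=3 reg=2
step 4: T1 CAS ⇒ retry; ctr=3 reg=2
step 5: T1 LOAD ⇒ load; ctr=3 reg=3
step 6: T0 LOAD ⇒ load; ctr=3 reg=3
step 7: T1 CAS ⇒ ok; ctr=4 reg=3
step 8: T1 LOAD ⇒ load; ctr=4 reg=4
step 9: T1 CAS ⇒ ok; ctr=5 reg=4
step 10: T1 LOAD ⇒ load; ctr=5 reg=5
step 11: T1 CAS ⇒ ok; ctr=6 reg=5
step 12: T0 CAS ⇒ retry; ctr=6 reg=3
Mismatch at 12.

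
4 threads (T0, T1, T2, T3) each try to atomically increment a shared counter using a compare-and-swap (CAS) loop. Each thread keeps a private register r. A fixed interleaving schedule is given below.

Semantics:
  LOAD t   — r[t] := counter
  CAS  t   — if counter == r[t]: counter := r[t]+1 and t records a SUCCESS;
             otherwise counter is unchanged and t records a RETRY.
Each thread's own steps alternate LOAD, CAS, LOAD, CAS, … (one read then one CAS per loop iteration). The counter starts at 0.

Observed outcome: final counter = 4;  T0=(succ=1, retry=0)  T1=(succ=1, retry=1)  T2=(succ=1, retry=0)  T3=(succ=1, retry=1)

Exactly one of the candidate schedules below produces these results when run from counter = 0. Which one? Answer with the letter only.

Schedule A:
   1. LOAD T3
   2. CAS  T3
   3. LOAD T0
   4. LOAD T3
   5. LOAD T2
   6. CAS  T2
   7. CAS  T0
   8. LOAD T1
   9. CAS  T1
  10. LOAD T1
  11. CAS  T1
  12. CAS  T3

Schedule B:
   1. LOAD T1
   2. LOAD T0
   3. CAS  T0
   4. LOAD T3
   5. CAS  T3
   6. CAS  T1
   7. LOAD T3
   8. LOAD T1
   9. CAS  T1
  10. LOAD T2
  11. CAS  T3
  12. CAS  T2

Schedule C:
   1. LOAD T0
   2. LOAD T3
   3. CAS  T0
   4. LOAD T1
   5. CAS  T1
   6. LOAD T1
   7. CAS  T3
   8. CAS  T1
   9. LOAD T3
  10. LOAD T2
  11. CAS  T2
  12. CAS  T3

Simulating candidate B:
1. LOAD T1 → mem=0 r[T1]=0 [LOAD]
2. LOAD T0 → mem=0 r[T0]=0 [LOAD]
3. CAS T0 → mem=1 r[T0]=0 [OK]
4. LOAD T3 → mem=1 r[T3]=1 [LOAD]
5. CAS T3 → mem=2 r[T3]=1 [OK]
6. CAS T1 → mem=2 r[T1]=0 [RETRY]
7. LOAD T3 → mem=2 r[T3]=2 [LOAD]
8. LOAD T1 → mem=2 r[T1]=2 [LOAD]
9. CAS T1 → mem=3 r[T1]=2 [OK]
10. LOAD T2 → mem=3 r[T2]=3 [LOAD]
11. CAS T3 → mem=3 r[T3]=2 [RETRY]
12. CAS T2 → mem=4 r[T2]=3 [OK]

B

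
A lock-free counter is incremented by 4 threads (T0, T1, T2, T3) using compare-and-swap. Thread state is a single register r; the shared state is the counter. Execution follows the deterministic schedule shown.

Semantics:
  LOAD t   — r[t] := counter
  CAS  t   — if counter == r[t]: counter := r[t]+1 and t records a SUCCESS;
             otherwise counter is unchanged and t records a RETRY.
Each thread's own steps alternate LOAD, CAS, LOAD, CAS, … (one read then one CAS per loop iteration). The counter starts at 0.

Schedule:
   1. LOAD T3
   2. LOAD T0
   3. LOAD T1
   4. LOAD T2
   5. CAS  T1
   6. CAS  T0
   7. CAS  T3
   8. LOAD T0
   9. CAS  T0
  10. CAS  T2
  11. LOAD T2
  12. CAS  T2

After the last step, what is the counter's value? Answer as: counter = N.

   1) LOAD T3:  M=0  r_T3=0
   2) LOAD T0:  M=0  r_T0=0
   3) LOAD T1:  M=0  r_T1=0
   4) LOAD T2:  M=0  r_T2=0
   5) CAS  T1:  M=1  r_T1=0 ✓
   6) CAS  T0:  M=1  r_T0=0 ✗
   7) CAS  T3:  M=1  r_T3=0 ✗
   8) LOAD T0:  M=1  r_T0=1
   9) CAS  T0:  M=2  r_T0=1 ✓
  10) CAS  T2:  M=2  r_T2=0 ✗
  11) LOAD T2:  M=2  r_T2=2
  12) CAS  T2:  M=3  r_T2=2 ✓

counter = 3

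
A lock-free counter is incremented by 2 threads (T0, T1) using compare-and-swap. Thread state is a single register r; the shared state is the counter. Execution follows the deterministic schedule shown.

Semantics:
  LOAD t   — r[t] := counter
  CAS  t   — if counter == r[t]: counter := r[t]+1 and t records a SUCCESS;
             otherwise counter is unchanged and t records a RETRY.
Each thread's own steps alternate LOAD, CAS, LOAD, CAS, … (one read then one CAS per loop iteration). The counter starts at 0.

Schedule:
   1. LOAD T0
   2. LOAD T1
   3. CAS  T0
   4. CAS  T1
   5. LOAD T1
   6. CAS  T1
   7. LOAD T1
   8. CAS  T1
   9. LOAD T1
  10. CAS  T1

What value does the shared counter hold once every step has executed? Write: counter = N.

T0 LOAD — after: cnt=0, r=0 — load
T1 LOAD — after: cnt=0, r=0 — load
T0 CAS — after: cnt=1, r=0 — ok
T1 CAS — after: cnt=1, r=0 — retry
T1 LOAD — after: cnt=1, r=1 — load
T1 CAS — after: cnt=2, r=1 — ok
T1 LOAD — after: cnt=2, r=2 — load
T1 CAS — after: cnt=3, r=2 — ok
T1 LOAD — after: cnt=3, r=3 — load
T1 CAS — after: cnt=4, r=3 — ok

counter = 4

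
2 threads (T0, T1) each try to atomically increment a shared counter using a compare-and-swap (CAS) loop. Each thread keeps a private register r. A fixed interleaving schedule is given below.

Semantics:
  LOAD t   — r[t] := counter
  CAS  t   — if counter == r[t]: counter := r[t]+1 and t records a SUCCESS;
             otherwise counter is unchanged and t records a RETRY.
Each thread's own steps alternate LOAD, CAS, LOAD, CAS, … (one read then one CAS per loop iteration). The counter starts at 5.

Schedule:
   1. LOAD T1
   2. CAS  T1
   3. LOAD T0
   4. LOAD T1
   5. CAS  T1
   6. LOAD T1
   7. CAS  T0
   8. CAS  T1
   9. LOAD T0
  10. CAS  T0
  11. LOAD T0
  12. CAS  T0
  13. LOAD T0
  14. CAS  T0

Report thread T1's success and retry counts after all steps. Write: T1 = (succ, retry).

T1 = (3, 0)

#1 T1 reads 5
#2 T1 CAS(5→6) writes; counter now 6
#3 T0 reads 6
#4 T1 reads 6
#5 T1 CAS(6→7) writes; counter now 7
#6 T1 reads 7
#7 T0 CAS(6→7) fails; counter now 7
#8 T1 CAS(7→8) writes; counter now 8
#9 T0 reads 8
#10 T0 CAS(8→9) writes; counter now 9
#11 T0 reads 9
#12 T0 CAS(9→10) writes; counter now 10
#13 T0 reads 10
#14 T0 CAS(10→11) writes; counter now 11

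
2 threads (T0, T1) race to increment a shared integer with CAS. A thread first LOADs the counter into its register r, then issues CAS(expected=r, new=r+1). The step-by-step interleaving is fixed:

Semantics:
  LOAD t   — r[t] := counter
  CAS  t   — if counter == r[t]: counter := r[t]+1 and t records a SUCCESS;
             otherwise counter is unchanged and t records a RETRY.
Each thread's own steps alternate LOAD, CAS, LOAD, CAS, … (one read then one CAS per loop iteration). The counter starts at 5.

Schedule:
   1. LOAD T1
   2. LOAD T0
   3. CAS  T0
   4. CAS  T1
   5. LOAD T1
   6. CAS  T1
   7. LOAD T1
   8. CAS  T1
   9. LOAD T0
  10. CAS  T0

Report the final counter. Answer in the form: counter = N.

counter = 9

1. LOAD T1 → mem=5 r[T1]=5 [LOAD]
2. LOAD T0 → mem=5 r[T0]=5 [LOAD]
3. CAS T0 → mem=6 r[T0]=5 [OK]
4. CAS T1 → mem=6 r[T1]=5 [RETRY]
5. LOAD T1 → mem=6 r[T1]=6 [LOAD]
6. CAS T1 → mem=7 r[T1]=6 [OK]
7. LOAD T1 → mem=7 r[T1]=7 [LOAD]
8. CAS T1 → mem=8 r[T1]=7 [OK]
9. LOAD T0 → mem=8 r[T0]=8 [LOAD]
10. CAS T0 → mem=9 r[T0]=8 [OK]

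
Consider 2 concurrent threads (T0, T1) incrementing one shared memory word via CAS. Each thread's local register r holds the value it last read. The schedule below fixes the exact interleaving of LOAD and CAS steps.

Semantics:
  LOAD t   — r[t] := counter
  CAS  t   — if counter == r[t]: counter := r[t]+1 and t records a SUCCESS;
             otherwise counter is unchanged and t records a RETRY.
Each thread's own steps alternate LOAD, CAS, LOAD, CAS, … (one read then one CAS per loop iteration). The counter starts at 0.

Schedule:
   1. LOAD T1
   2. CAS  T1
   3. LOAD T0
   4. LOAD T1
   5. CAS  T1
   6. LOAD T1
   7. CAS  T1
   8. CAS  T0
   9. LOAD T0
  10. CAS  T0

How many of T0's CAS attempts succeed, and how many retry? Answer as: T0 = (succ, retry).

T0 = (1, 1)

T1 LOAD — after: cnt=0, r=0 — load
T1 CAS — after: cnt=1, r=0 — ok
T0 LOAD — after: cnt=1, r=1 — load
T1 LOAD — after: cnt=1, r=1 — load
T1 CAS — after: cnt=2, r=1 — ok
T1 LOAD — after: cnt=2, r=2 — load
T1 CAS — after: cnt=3, r=2 — ok
T0 CAS — after: cnt=3, r=1 — retry
T0 LOAD — after: cnt=3, r=3 — load
T0 CAS — after: cnt=4, r=3 — ok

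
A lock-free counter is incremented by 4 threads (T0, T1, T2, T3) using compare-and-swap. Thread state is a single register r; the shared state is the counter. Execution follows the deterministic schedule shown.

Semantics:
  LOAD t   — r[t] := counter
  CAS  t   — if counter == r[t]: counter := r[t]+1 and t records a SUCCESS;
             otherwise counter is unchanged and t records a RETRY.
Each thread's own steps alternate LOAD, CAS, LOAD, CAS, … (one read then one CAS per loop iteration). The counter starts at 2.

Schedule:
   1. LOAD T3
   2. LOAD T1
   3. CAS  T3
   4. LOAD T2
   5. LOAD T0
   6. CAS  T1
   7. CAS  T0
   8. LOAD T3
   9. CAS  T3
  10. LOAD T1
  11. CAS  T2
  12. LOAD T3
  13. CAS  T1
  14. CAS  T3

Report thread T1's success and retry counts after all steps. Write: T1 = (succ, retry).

T1 = (1, 1)

[1] T3.load  rd  (counter 2, T3.r 2)
[2] T1.load  rd  (counter 2, T1.r 2)
[3] T3.cas  hit  (counter 3, T3.r 2)
[4] T2.load  rd  (counter 3, T2.r 3)
[5] T0.load  rd  (counter 3, T0.r 3)
[6] T1.cas  miss  (counter 3, T1.r 2)
[7] T0.cas  hit  (counter 4, T0.r 3)
[8] T3.load  rd  (counter 4, T3.r 4)
[9] T3.cas  hit  (counter 5, T3.r 4)
[10] T1.load  rd  (counter 5, T1.r 5)
[11] T2.cas  miss  (counter 5, T2.r 3)
[12] T3.load  rd  (counter 5, T3.r 5)
[13] T1.cas  hit  (counter 6, T1.r 5)
[14] T3.cas  miss  (counter 6, T3.r 5)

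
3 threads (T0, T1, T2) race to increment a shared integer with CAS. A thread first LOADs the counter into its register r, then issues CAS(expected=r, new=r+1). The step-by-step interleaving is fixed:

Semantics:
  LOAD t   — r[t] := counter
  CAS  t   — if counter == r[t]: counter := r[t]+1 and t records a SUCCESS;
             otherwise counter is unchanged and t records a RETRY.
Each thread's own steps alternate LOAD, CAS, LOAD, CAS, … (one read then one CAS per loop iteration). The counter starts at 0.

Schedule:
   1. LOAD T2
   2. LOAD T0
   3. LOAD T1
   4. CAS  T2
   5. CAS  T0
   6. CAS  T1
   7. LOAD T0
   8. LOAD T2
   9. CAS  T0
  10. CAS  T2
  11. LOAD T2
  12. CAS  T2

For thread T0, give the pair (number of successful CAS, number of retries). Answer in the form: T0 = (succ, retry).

[1] T2.load  rd  (counter 0, T2.r 0)
[2] T0.load  rd  (counter 0, T0.r 0)
[3] T1.load  rd  (counter 0, T1.r 0)
[4] T2.cas  hit  (counter 1, T2.r 0)
[5] T0.cas  miss  (counter 1, T0.r 0)
[6] T1.cas  miss  (counter 1, T1.r 0)
[7] T0.load  rd  (counter 1, T0.r 1)
[8] T2.load  rd  (counter 1, T2.r 1)
[9] T0.cas  hit  (counter 2, T0.r 1)
[10] T2.cas  miss  (counter 2, T2.r 1)
[11] T2.load  rd  (counter 2, T2.r 2)
[12] T2.cas  hit  (counter 3, T2.r 2)

T0 = (1, 1)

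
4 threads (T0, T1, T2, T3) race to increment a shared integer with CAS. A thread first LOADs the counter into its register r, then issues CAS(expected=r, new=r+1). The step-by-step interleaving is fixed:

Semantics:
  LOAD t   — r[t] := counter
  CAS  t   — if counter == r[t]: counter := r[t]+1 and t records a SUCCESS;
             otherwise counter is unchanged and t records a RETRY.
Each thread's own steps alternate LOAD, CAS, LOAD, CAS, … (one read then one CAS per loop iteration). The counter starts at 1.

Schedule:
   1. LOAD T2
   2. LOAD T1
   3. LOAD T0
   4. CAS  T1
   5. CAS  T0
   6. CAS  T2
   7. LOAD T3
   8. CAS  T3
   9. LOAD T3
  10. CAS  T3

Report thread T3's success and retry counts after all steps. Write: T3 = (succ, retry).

1. LOAD T2 → mem=1 r[T2]=1 [LOAD]
2. LOAD T1 → mem=1 r[T1]=1 [LOAD]
3. LOAD T0 → mem=1 r[T0]=1 [LOAD]
4. CAS T1 → mem=2 r[T1]=1 [OK]
5. CAS T0 → mem=2 r[T0]=1 [RETRY]
6. CAS T2 → mem=2 r[T2]=1 [RETRY]
7. LOAD T3 → mem=2 r[T3]=2 [LOAD]
8. CAS T3 → mem=3 r[T3]=2 [OK]
9. LOAD T3 → mem=3 r[T3]=3 [LOAD]
10. CAS T3 → mem=4 r[T3]=3 [OK]

T3 = (2, 0)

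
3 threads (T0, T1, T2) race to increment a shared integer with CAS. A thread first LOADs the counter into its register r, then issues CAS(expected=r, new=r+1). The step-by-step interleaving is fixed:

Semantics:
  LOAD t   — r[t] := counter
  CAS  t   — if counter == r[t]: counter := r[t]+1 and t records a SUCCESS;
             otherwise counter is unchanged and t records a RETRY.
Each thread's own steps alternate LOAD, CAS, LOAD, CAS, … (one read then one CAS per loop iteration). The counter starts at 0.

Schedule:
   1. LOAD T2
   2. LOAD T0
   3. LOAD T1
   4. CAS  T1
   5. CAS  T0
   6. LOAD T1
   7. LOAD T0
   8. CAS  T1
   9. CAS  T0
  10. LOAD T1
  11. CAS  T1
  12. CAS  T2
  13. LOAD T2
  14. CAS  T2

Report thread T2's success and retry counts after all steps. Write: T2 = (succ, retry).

#1 T2 reads 0
#2 T0 reads 0
#3 T1 reads 0
#4 T1 CAS(0→1) writes; counter now 1
#5 T0 CAS(0→1) fails; counter now 1
#6 T1 reads 1
#7 T0 reads 1
#8 T1 CAS(1→2) writes; counter now 2
#9 T0 CAS(1→2) fails; counter now 2
#10 T1 reads 2
#11 T1 CAS(2→3) writes; counter now 3
#12 T2 CAS(0→1) fails; counter now 3
#13 T2 reads 3
#14 T2 CAS(3→4) writes; counter now 4

T2 = (1, 1)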